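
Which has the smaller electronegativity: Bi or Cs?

Cs

Cs is in period 6, group 1; Bi is in period 6, group 15.
Smaller atoms with higher effective nuclear charge are more electronegative.
All lie in period 6, so electronegativity increases left to right.
So Cs has the smaller electronegativity (Cs < Bi).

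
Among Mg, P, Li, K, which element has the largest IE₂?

The second ionization energy removes an electron from the +1 ion. For each element: Mg⁺ still has 1 valence electron; P⁺ still has 4 valence electrons; Li⁺ is the bare [He] core; K⁺ is the bare [Ar] core.
Core electrons are held far more tightly than valence electrons, so K and Li top the IE_2 order.
Valence configurations: Mg⁺ [Ne]3s¹, P⁺ [Ne]3s²3p².
Tabulated IE_2 (kJ/mol): Mg 1451, P 1907, Li 7298, K 3052.
Overall IE_2 order: Mg < P < K < Li.

Li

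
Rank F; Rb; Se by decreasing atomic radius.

Rb > Se > F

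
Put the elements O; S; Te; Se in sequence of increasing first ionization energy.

O is in period 2, group 16; S is in period 3, group 16; Se is in period 4, group 16; Te is in period 5, group 16.
First ionization energy rises across a period (greater Z_eff holds electrons more tightly) and falls down a group (valence electrons are farther from the nucleus).
All are in group 16, so first ionization energy increases up the group.
So from lowest to highest: Te < Se < S < O.

Te < Se < S < O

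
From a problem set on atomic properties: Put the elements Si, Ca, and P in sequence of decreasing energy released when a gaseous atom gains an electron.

Si is in period 3, group 14; P is in period 3, group 15; Ca is in period 4, group 2.
Electron affinity generally becomes more exothermic across a period toward the halogens and less exothermic down a group.
Here both period and group differ, so the two effects have to be weighed against each other.
P > Ca: relative to Ca, both the across-period and down-group shifts push P's electron affinity up.
Si > P: this pair runs against the simple trend — see the exception note.
Note the exception: Si has a higher electron affinity than P, contrary to the simple trend — adding an electron to P's half-filled 3p³ is unfavourable, so Si (3p²) has the more exothermic EA.
Approximate values (kJ/mol): Si 134, P 72, Ca 2.
So from highest to lowest: Si > P > Ca.

Si > P > Ca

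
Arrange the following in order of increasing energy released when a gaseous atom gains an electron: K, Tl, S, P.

Adding an electron releases more energy for atoms nearer the top right (short of the noble gases).
Neither a single period nor a single group — weigh both effects.
K > Tl: the two effects oppose for this pair; the down-group effect wins (48 vs 19 kJ/mol).
P > K: relative to K, both the across-period and down-group shifts push P's electron affinity up.
S > P: both are in period 3; the period trend gives S the larger value.
Tabulated electron affinity (kJ/mol): P 72, S 200, K 48, Tl 19.
So from lowest to highest: Tl < K < P < S.

Tl < K < P < S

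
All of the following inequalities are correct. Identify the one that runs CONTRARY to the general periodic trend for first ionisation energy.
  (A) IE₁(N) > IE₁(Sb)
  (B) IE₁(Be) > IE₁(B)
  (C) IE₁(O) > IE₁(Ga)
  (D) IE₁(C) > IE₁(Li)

The general trend: first ionisation energy increases across a period and decreases down a group.
(A) N (period 2, group 15) vs Sb (period 5, group 15): the stated order agrees with the simple trend.
(B) Be (period 2, group 2) vs B (period 2, group 13): the stated order contradicts the simple trend.
(C) O (period 2, group 16) vs Ga (period 4, group 13): the stated order agrees with the simple trend.
(D) C (period 2, group 14) vs Li (period 2, group 1): the stated order agrees with the simple trend.
The exception is (B): removing B's lone 2p electron is easier than breaking Be's filled 2s².

(B)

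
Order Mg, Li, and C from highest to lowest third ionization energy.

Li, Mg, C

IE_3 is the cost of taking one more electron from the +2 cation: Mg²⁺ is the bare [Ne] core; Li²⁺ is already 1 electron into the core; C²⁺ still has 2 valence electrons.
Breaking into a closed-shell core is much more expensive than removing a leftover valence electron — Mg and Li have the largest IE_3 here.
Tabulated IE_3 (kJ/mol): Mg 7733, Li 11815, C 4620.
Putting it together, IE_3: C < Mg < Li.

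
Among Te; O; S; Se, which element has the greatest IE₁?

O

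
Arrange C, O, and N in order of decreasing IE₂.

O > N > C

The second ionization energy removes an electron from the +1 ion. For each element: C⁺ still has 3 valence electrons; O⁺ still has 5 valence electrons; N⁺ still has 4 valence electrons.
All are still removing valence electrons, so compare the +1 ions as you would atoms: IE_2 generally rises across a period (higher Z_eff) and falls down a group (larger shell), subject to the usual subshell exceptions.
Valence configurations: C⁺ [He]2s²2p¹, O⁺ [He]2s²2p³, N⁺ [He]2s²2p².
Approximate IE_2 values (kJ/mol): C 2353, O 3388, N 2856.
Hence IE_2: C < N < O.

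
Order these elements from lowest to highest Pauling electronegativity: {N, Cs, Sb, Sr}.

N is in period 2, group 15; Sr is in period 5, group 2; Sb is in period 5, group 15; Cs is in period 6, group 1.
Atoms toward the upper right of the periodic table pull bonding electrons most strongly.
Here both period and group differ, so the two effects have to be weighed against each other.
Sr > Cs: both effects reinforce here, so Sr is clearly the higher of the two.
Sb > Sr: both are in period 5; the period trend gives Sb the larger value.
N > Sb: they share group 15; the group trend gives N the larger value.
Tabulated electronegativity (Pauling): N 3.04, Sr 0.95, Sb 2.05, Cs 0.79.
So from lowest to highest: Cs < Sr < Sb < N.

Cs < Sr < Sb < N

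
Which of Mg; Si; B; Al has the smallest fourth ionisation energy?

The fourth ionization energy removes an electron from the +3 ion. For each element: Mg³⁺ is already 1 electron into the core; Si³⁺ still has 1 valence electron; B³⁺ is the bare [He] core; Al³⁺ is the bare [Ne] core.
Core electrons are held far more tightly than valence electrons, so Mg, Al and B top the IE_4 order.
Tabulated IE_4 (kJ/mol): Mg 10543, Si 4356, B 25026, Al 11577.
So the fourth ionization energies run Si < Mg < Al < B.

Si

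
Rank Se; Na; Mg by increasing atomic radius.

Se, Mg, Na

Na is in period 3, group 1; Mg is in period 3, group 2; Se is in period 4, group 16.
Across a period the added protons contract the valence shell; down a group each new principal shell makes the atom larger.
Neither a single period nor a single group — weigh both effects.
Mg > Se: period and group pull opposite ways; the across-period shift dominates (139 vs 116 pm).
Na > Mg: Na lies to the left of Mg in period 3, so the across-period effect alone puts Na larger.
Tabulated atomic radius (pm): Na 155, Mg 139, Se 116.
So from smallest to largest: Se < Mg < Na.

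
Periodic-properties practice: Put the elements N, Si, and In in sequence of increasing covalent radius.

N is in period 2, group 15; Si is in period 3, group 14; In is in period 5, group 13.
Across a period the added protons contract the valence shell; down a group each new principal shell makes the atom larger.
Neither a single period nor a single group — weigh both effects.
Si > N: relative to N, both the across-period and down-group shifts push Si's atomic radius up.
In > Si: relative to Si, both the across-period and down-group shifts push In's atomic radius up.
Approximate values (pm): N 71, Si 116, In 142.
So from smallest to largest: N < Si < In.

N < Si < In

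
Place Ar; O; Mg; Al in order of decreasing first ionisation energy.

Ar > O > Mg > Al

O is in period 2, group 16; Mg is in period 3, group 2; Al is in period 3, group 13; Ar is in period 3, group 18.
Across a period the outer electron is held more tightly (higher IE₁); down a group it sits in a higher shell, more shielded, and comes off more easily.
These span different periods and groups, so the two trends combine.
Mg > Al: this pair runs against the simple trend — see the exception note.
O > Mg: both effects reinforce here, so O is clearly the higher of the two.
Ar > O: period and group pull opposite ways; the across-period shift dominates (1521 vs 1314 kJ/mol).
Note the exception: Mg has a higher first ionization energy than Al, contrary to the simple trend — Al's single 3p electron is easier to remove than one from Mg's filled 3s².
Tabulated first ionization energy (kJ/mol): O 1314, Mg 738, Al 578, Ar 1521.
So from highest to lowest: Ar > O > Mg > Al.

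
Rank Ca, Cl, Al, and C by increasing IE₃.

The third ionization energy removes an electron from the +2 ion. For each element: Ca²⁺ is the bare [Ar] core; Cl²⁺ still has 5 valence electrons; Al²⁺ still has 1 valence electron; C²⁺ still has 2 valence electrons.
Pulling an electron out of a noble-gas core costs far more than removing a remaining valence electron, so Ca sits at the high end of IE_3.
Valence configurations: Cl²⁺ [Ne]3s²3p³, Al²⁺ [Ne]3s¹, C²⁺ [He]2s².
The numbers (kJ/mol): Ca 4912, Cl 3822, Al 2745, C 4620.
So the third ionization energies run Al < Cl < C < Ca.

Al < Cl < C < Ca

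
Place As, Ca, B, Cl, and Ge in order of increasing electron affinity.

B is in period 2, group 13; Cl is in period 3, group 17; Ca is in period 4, group 2; Ge is in period 4, group 14; As is in period 4, group 15.
Electron affinity generally becomes more exothermic across a period toward the halogens and less exothermic down a group.
Here both period and group differ, so the two effects have to be weighed against each other.
B > Ca: relative to Ca, both the across-period and down-group shifts push B's electron affinity up.
As > B: the two effects oppose for this pair; the across-period effect wins (78 vs 27 kJ/mol).
Ge > As: this pair runs against the simple trend — see the exception note.
Cl > Ge: relative to Ge, both the across-period and down-group shifts push Cl's electron affinity up.
Note the exception: Ge has a higher electron affinity than As, contrary to the simple trend — adding an electron to As's half-filled 4p³ is unfavourable, so Ge (4p²) has the more exothermic EA.
For reference (kJ/mol): B 27, Cl 349, Ca 2, Ge 119, As 78.
So from lowest to highest: Ca < B < As < Ge < Cl.

Ca, B, As, Ge, Cl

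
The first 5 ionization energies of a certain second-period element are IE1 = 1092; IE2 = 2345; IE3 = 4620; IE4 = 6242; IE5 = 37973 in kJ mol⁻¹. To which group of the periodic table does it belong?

Group 14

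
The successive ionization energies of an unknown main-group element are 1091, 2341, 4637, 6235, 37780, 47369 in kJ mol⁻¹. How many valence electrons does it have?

Look for the largest jump between consecutive ionization energies: IE5/IE4 ≈ 6.1, far larger than any earlier ratio.
That jump marks the point where a core electron is being removed. So the atom has 4 valence electrons.

4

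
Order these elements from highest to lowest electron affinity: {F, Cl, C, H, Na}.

H is in period 1, group 1; C is in period 2, group 14; F is in period 2, group 17; Na is in period 3, group 1; Cl is in period 3, group 17.
EA tends to increase across a period and decrease down a group, though the pattern is less regular than for IE or radius.
Here both period and group differ, so the two effects have to be weighed against each other.
H > Na: H sits above Na in group 1, so the down-group effect alone puts H higher.
C > H: the two effects oppose for this pair; the across-period effect wins (122 vs 73 kJ/mol).
F > C: both are in period 2; the period trend gives F the larger value.
Cl > F: this pair runs against the simple trend — see the exception note.
Note the exception: Cl has a higher electron affinity than F, contrary to the simple trend — F's small 2p subshell makes the incoming electron feel strong e⁻–e⁻ repulsion, so Cl actually releases more energy on gaining an electron.
Approximate values (kJ/mol): H 73, C 122, F 328, Na 53, Cl 349.
So from highest to lowest: Cl > F > C > H > Na.

Cl > F > C > H > Na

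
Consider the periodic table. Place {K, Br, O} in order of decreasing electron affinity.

Br, O, K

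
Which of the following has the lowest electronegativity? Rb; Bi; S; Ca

Rb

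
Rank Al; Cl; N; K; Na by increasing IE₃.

The third ionization energy removes an electron from the +2 ion. For each element: Al²⁺ still has 1 valence electron; Cl²⁺ still has 5 valence electrons; N²⁺ still has 3 valence electrons; K²⁺ is already 1 electron into the core; Na²⁺ is already 1 electron into the core.
Usually core removal costs more than valence removal, but here the competition is close: a tightly held n=2 valence electron can cost more to remove than an n=3 core electron, so the actual values have to decide it.
Valence configurations: Al²⁺ [Ne]3s¹, Cl²⁺ [Ne]3s²3p³, N²⁺ [He]2s²2p¹.
Approximate IE_3 values (kJ/mol): Al 2745, Cl 3822, N 4578, K 4420, Na 6910.
Putting it together, IE_3: Al < Cl < K < N < Na.

Al, Cl, K, N, Na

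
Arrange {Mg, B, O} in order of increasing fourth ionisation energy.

O < Mg < B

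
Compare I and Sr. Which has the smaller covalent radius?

I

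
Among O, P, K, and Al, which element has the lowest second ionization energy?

The second ionization energy removes an electron from the +1 ion. For each element: O⁺ still has 5 valence electrons; P⁺ still has 4 valence electrons; K⁺ is the bare [Ar] core; Al⁺ still has 2 valence electrons.
Usually core removal costs more than valence removal, but here the competition is close: a tightly held n=2 valence electron can cost more to remove than an n=3 core electron, so the actual values have to decide it.
Valence configurations: O⁺ [He]2s²2p³, P⁺ [Ne]3s²3p², Al⁺ [Ne]3s².
Approximate IE_2 values (kJ/mol): O 3388, P 1907, K 3052, Al 1817.
So the second ionization energies run Al < P < K < O.

Al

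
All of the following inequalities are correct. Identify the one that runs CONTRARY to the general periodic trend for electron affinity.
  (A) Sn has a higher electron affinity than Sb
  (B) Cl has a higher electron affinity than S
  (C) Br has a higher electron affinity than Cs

(A)

The general trend: electron affinity increases across a period and decreases down a group.
(A) Sn (period 5, group 14) vs Sb (period 5, group 15): the stated order contradicts the simple trend.
(B) Cl (period 3, group 17) vs S (period 3, group 16): the stated order agrees with the simple trend.
(C) Br (period 4, group 17) vs Cs (period 6, group 1): the stated order agrees with the simple trend.
The exception is (A): adding an electron to Sb's half-filled 5p³ is unfavourable, so Sn has the more exothermic EA.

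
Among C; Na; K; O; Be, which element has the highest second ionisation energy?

Na

Consider each +1 ion: C⁺ still has 3 valence electrons; Na⁺ is the bare [Ne] core; K⁺ is the bare [Ar] core; O⁺ still has 5 valence electrons; Be⁺ still has 1 valence electron.
Usually core removal costs more than valence removal, but here the competition is close: a tightly held n=2 valence electron can cost more to remove than an n=3 core electron, so the actual values have to decide it.
Valence configurations: C⁺ [He]2s²2p¹, O⁺ [He]2s²2p³, Be⁺ [He]2s¹.
Approximate IE_2 values (kJ/mol): C 2353, Na 4562, K 3052, O 3388, Be 1757.
So the second ionization energies run Be < C < K < O < Na.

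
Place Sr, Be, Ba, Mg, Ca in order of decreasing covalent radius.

Be is in period 2, group 2; Mg is in period 3, group 2; Ca is in period 4, group 2; Sr is in period 5, group 2; Ba is in period 6, group 2.
Radius decreases left→right (rising Z_eff, same n) and increases top→bottom (higher n).
All are in group 2, so atomic radius increases down the group.
So from largest to smallest: Ba > Sr > Ca > Mg > Be.

Ba > Sr > Ca > Mg > Be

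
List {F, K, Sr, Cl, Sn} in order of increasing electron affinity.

Sr < K < Sn < F < Cl

F is in period 2, group 17; Cl is in period 3, group 17; K is in period 4, group 1; Sr is in period 5, group 2; Sn is in period 5, group 14.
Electron affinity generally becomes more exothermic across a period toward the halogens and less exothermic down a group.
Neither a single period nor a single group — weigh both effects.
K > Sr: period and group pull opposite ways; the down-group shift dominates (48 vs 5 kJ/mol).
Sn > K: the two effects oppose for this pair; the across-period effect wins (107 vs 48 kJ/mol).
F > Sn: both effects reinforce here, so F is clearly the higher of the two.
Cl > F: this pair runs against the simple trend — see the exception note.
Note the exception: Cl has a higher electron affinity than F, contrary to the simple trend — F's small 2p subshell makes the incoming electron feel strong e⁻–e⁻ repulsion, so Cl actually releases more energy on gaining an electron.
Approximate values (kJ/mol): F 328, Cl 349, K 48, Sr 5, Sn 107.
So from lowest to highest: Sr < K < Sn < F < Cl.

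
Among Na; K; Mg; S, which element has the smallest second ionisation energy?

After 1 electron has been removed, what remains? Na⁺ is the bare [Ne] core; K⁺ is the bare [Ar] core; Mg⁺ still has 1 valence electron; S⁺ still has 5 valence electrons.
Pulling an electron out of a noble-gas core costs far more than removing a remaining valence electron, so K and Na sit at the high end of IE_2.
Valence configurations: Mg⁺ [Ne]3s¹, S⁺ [Ne]3s²3p³.
The numbers (kJ/mol): Na 4562, K 3052, Mg 1451, S 2252.
Hence IE_2: Mg < S < K < Na.

Mg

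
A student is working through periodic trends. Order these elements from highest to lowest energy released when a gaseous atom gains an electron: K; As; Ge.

Electron affinity generally becomes more exothermic across a period toward the halogens and less exothermic down a group.
All lie in period 4; the across-period trend (electron affinity increases left to right) applies, with the exception below.
Note the exception: Ge has a higher electron affinity than As, contrary to the simple trend — adding an electron to As's half-filled 4p³ is unfavourable, so Ge (4p²) has the more exothermic EA.
Tabulated electron affinity (kJ/mol): K 48, Ge 119, As 78.
So from highest to lowest: Ge > As > K.

Ge > As > K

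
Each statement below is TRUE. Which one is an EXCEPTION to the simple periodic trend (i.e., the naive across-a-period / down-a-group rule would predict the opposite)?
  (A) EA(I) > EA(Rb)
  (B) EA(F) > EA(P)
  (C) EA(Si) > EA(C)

(C)

The general trend: electron affinity increases across a period and decreases down a group.
(A) I (period 5, group 17) vs Rb (period 5, group 1): the stated order agrees with the simple trend.
(B) F (period 2, group 17) vs P (period 3, group 15): the stated order agrees with the simple trend.
(C) Si (period 3, group 14) vs C (period 2, group 14): the stated order contradicts the simple trend.
The exception is (C): Si's larger, more diffuse 3p orbitals accept an added electron slightly more readily than C's compact 2p.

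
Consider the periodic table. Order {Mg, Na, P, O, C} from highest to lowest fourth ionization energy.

Consider each +3 ion: Mg³⁺ is already 1 electron into the core; Na³⁺ is already 2 electrons into the core; P³⁺ still has 2 valence electrons; O³⁺ still has 3 valence electrons; C³⁺ still has 1 valence electron.
Pulling an electron out of a noble-gas core costs far more than removing a remaining valence electron, so Na and Mg sit at the high end of IE_4.
Valence configurations: P³⁺ [Ne]3s², O³⁺ [He]2s²2p¹, C³⁺ [He]2s¹.
The numbers (kJ/mol): Mg 10543, Na 9543, P 4964, O 7469, C 6223.
Hence IE_4: P < C < O < Na < Mg.

Mg > Na > O > C > P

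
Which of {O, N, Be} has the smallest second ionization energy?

IE_2 is the cost of taking one more electron from the +1 cation: O⁺ still has 5 valence electrons; N⁺ still has 4 valence electrons; Be⁺ still has 1 valence electron.
All are still removing valence electrons, so compare the +1 ions as you would atoms: IE_2 generally rises across a period (higher Z_eff) and falls down a group (larger shell), subject to the usual subshell exceptions.
Valence configurations: O⁺ [He]2s²2p³, N⁺ [He]2s²2p², Be⁺ [He]2s¹.
The numbers (kJ/mol): O 3388, N 2856, Be 1757.
Putting it together, IE_2: Be < N < O.

Be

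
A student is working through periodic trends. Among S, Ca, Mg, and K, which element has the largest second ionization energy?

The second ionization energy removes an electron from the +1 ion. For each element: S⁺ still has 5 valence electrons; Ca⁺ still has 1 valence electron; Mg⁺ still has 1 valence electron; K⁺ is the bare [Ar] core.
Pulling an electron out of a noble-gas core costs far more than removing a remaining valence electron, so K sits at the high end of IE_2.
Valence configurations: S⁺ [Ne]3s²3p³, Ca⁺ [Ar]4s¹, Mg⁺ [Ne]3s¹.
The numbers (kJ/mol): S 2252, Ca 1145, Mg 1451, K 3052.
Overall IE_2 order: Ca < Mg < S < K.

K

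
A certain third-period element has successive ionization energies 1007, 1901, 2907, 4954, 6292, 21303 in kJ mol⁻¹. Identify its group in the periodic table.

Group 15

Look for the largest jump between consecutive ionization energies: IE6/IE5 ≈ 3.4, far larger than any earlier ratio.
That jump marks the point where a core electron is being removed. So the atom has 5 valence electrons.
A main-group element with 5 valence electrons is in group 15.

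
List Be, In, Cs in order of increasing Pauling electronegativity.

Cs < Be < In

Be is in period 2, group 2; In is in period 5, group 13; Cs is in period 6, group 1.
Electronegativity increases across a period and decreases down a group, tracking effective nuclear charge and atomic size.
Here both period and group differ, so the two effects have to be weighed against each other.
Be > Cs: relative to Cs, both the across-period and down-group shifts push Be's electronegativity up.
In > Be: the two effects oppose for this pair; the across-period effect wins (1.78 vs 1.57).
Tabulated electronegativity (Pauling): Be 1.57, In 1.78, Cs 0.79.
So from lowest to highest: Cs < Be < In.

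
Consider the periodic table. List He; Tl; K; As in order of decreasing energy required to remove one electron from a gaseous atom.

He > As > Tl > K

He is in period 1, group 18; K is in period 4, group 1; As is in period 4, group 15; Tl is in period 6, group 13.
Removing the outermost electron gets harder across a period and easier down a group.
Neither a single period nor a single group — weigh both effects.
Tl > K: period and group pull opposite ways; the across-period shift dominates (589 vs 419 kJ/mol).
As > Tl: relative to Tl, both the across-period and down-group shifts push As's first ionization energy up.
He > As: relative to As, both the across-period and down-group shifts push He's first ionization energy up.
Tabulated first ionization energy (kJ/mol): He 2372, K 419, As 947, Tl 589.
So from highest to lowest: He > As > Tl > K.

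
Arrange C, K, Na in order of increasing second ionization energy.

IE_2 is the cost of taking one more electron from the +1 cation: C⁺ still has 3 valence electrons; K⁺ is the bare [Ar] core; Na⁺ is the bare [Ne] core.
Breaking into a closed-shell core is much more expensive than removing a leftover valence electron — K and Na have the largest IE_2 here.
The numbers (kJ/mol): C 2353, K 3052, Na 4562.
Hence IE_2: C < K < Na.

C < K < Na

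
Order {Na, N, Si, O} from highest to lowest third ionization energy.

Na > O > N > Si

After 2 electrons have been removed, what remains? Na²⁺ is already 1 electron into the core; N²⁺ still has 3 valence electrons; Si²⁺ still has 2 valence electrons; O²⁺ still has 4 valence electrons.
Pulling an electron out of a noble-gas core costs far more than removing a remaining valence electron, so Na sits at the high end of IE_3.
Valence configurations: N²⁺ [He]2s²2p¹, Si²⁺ [Ne]3s², O²⁺ [He]2s²2p².
Tabulated IE_3 (kJ/mol): Na 6910, N 4578, Si 3232, O 5300.
Hence IE_3: Si < N < O < Na.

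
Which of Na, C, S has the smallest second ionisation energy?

Consider each +1 ion: Na⁺ is the bare [Ne] core; C⁺ still has 3 valence electrons; S⁺ still has 5 valence electrons.
Core electrons are held far more tightly than valence electrons, so Na tops the IE_2 order.
Valence configurations: C⁺ [He]2s²2p¹, S⁺ [Ne]3s²3p³.
Approximate IE_2 values (kJ/mol): Na 4562, C 2353, S 2252.
Overall IE_2 order: S < C < Na.

S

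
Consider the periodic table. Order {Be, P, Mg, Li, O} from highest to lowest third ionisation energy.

Be > Li > Mg > O > P

After 2 electrons have been removed, what remains? Be²⁺ is the bare [He] core; P²⁺ still has 3 valence electrons; Mg²⁺ is the bare [Ne] core; Li²⁺ is already 1 electron into the core; O²⁺ still has 4 valence electrons.
Pulling an electron out of a noble-gas core costs far more than removing a remaining valence electron, so Mg, Li and Be sit at the high end of IE_3.
Valence configurations: P²⁺ [Ne]3s²3p¹, O²⁺ [He]2s²2p².
The numbers (kJ/mol): Be 14849, P 2914, Mg 7733, Li 11815, O 5300.
Overall IE_3 order: P < O < Mg < Li < Be.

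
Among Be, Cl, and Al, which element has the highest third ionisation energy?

After 2 electrons have been removed, what remains? Be²⁺ is the bare [He] core; Cl²⁺ still has 5 valence electrons; Al²⁺ still has 1 valence electron.
Core electrons are held far more tightly than valence electrons, so Be tops the IE_3 order.
Valence configurations: Cl²⁺ [Ne]3s²3p³, Al²⁺ [Ne]3s¹.
The numbers (kJ/mol): Be 14849, Cl 3822, Al 2745.
Hence IE_3: Al < Cl < Be.

Be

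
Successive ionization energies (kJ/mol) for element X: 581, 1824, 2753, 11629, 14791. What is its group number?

Look for the largest jump between consecutive ionization energies: IE4/IE3 ≈ 4.2, far larger than any earlier ratio.
That jump marks the point where a core electron is being removed. So the atom has 3 valence electrons.
A main-group element with 3 valence electrons is in group 13.

Group 13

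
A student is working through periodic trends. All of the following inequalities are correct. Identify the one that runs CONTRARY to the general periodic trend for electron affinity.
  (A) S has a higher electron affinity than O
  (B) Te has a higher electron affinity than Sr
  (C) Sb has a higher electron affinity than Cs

(A)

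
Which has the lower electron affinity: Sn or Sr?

Sr

Sr is in period 5, group 2; Sn is in period 5, group 14.
Atoms with high Z_eff and room in the valence shell (especially the halogens) have the most exothermic electron affinities.
All lie in period 5, so electron affinity increases left to right.
So Sr has the lower electron affinity (Sr < Sn).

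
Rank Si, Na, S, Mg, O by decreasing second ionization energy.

Na, O, S, Si, Mg

IE_2 is the cost of taking one more electron from the +1 cation: Si⁺ still has 3 valence electrons; Na⁺ is the bare [Ne] core; S⁺ still has 5 valence electrons; Mg⁺ still has 1 valence electron; O⁺ still has 5 valence electrons.
Breaking into a closed-shell core is much more expensive than removing a leftover valence electron — Na has the largest IE_2 here.
Valence configurations: Si⁺ [Ne]3s²3p¹, S⁺ [Ne]3s²3p³, Mg⁺ [Ne]3s¹, O⁺ [He]2s²2p³.
Tabulated IE_2 (kJ/mol): Si 1577, Na 4562, S 2252, Mg 1451, O 3388.
Hence IE_2: Mg < Si < S < O < Na.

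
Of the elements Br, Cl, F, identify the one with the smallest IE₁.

Br

F is in period 2, group 17; Cl is in period 3, group 17; Br is in period 4, group 17.
Across a period the outer electron is held more tightly (higher IE₁); down a group it sits in a higher shell, more shielded, and comes off more easily.
All are in group 17, so first ionization energy increases up the group.
The smallest IE₁ among these belongs to Br.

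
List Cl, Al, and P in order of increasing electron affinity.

Electron affinity generally becomes more exothermic across a period toward the halogens and less exothermic down a group.
All lie in period 3, so electron affinity increases left to right.
So from lowest to highest: Al < P < Cl.

Al, P, Cl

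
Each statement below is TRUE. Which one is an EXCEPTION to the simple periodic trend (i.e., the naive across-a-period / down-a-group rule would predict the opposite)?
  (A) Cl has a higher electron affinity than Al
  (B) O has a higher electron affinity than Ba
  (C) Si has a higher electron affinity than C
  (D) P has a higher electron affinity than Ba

(C)

The general trend: electron affinity increases across a period and decreases down a group.
(A) Cl (period 3, group 17) vs Al (period 3, group 13): the stated order agrees with the simple trend.
(B) O (period 2, group 16) vs Ba (period 6, group 2): the stated order agrees with the simple trend.
(C) Si (period 3, group 14) vs C (period 2, group 14): the stated order contradicts the simple trend.
(D) P (period 3, group 15) vs Ba (period 6, group 2): the stated order agrees with the simple trend.
The exception is (C): Si's larger, more diffuse 3p orbitals accept an added electron slightly more readily than C's compact 2p.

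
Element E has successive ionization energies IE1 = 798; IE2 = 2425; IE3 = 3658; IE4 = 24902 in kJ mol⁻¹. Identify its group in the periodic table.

Look for the largest jump between consecutive ionization energies: IE4/IE3 ≈ 6.8, far larger than any earlier ratio.
That jump marks the point where a core electron is being removed. So the atom has 3 valence electrons.
A main-group element with 3 valence electrons is in group 13.

Group 13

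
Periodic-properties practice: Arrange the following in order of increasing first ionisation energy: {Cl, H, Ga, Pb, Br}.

H is in period 1, group 1; Cl is in period 3, group 17; Ga is in period 4, group 13; Br is in period 4, group 17; Pb is in period 6, group 14.
First ionization energy rises across a period (greater Z_eff holds electrons more tightly) and falls down a group (valence electrons are farther from the nucleus).
Neither a single period nor a single group — weigh both effects.
Pb > Ga: period and group pull opposite ways; the across-period shift dominates (716 vs 579 kJ/mol).
Br > Pb: relative to Pb, both the across-period and down-group shifts push Br's first ionization energy up.
Cl > Br: they share group 17; the group trend gives Cl the larger value.
H > Cl: period and group pull opposite ways; the down-group shift dominates (1312 vs 1251 kJ/mol).
Tabulated first ionization energy (kJ/mol): H 1312, Cl 1251, Ga 579, Br 1140, Pb 716.
So from lowest to highest: Ga < Pb < Br < Cl < H.

Ga < Pb < Br < Cl < H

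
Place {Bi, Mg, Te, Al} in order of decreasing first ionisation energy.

Te > Mg > Bi > Al

Across a period the outer electron is held more tightly (higher IE₁); down a group it sits in a higher shell, more shielded, and comes off more easily.
These span different periods and groups, so the two trends combine.
Bi > Al: the two effects oppose for this pair; the across-period effect wins (703 vs 578 kJ/mol).
Mg > Bi: the two effects oppose for this pair; the down-group effect wins (738 vs 703 kJ/mol).
Te > Mg: period and group pull opposite ways; the across-period shift dominates (869 vs 738 kJ/mol).
Note the exception: Mg has a higher first ionization energy than Al, contrary to the simple trend — Al's single 3p electron is easier to remove than one from Mg's filled 3s².
Tabulated first ionization energy (kJ/mol): Mg 738, Al 578, Te 869, Bi 703.
So from highest to lowest: Te > Mg > Bi > Al.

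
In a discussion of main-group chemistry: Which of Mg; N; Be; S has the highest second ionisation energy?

N

After 1 electron has been removed, what remains? Mg⁺ still has 1 valence electron; N⁺ still has 4 valence electrons; Be⁺ still has 1 valence electron; S⁺ still has 5 valence electrons.
All are still removing valence electrons, so compare the +1 ions as you would atoms: IE_2 generally rises across a period (higher Z_eff) and falls down a group (larger shell), subject to the usual subshell exceptions.
Valence configurations: Mg⁺ [Ne]3s¹, N⁺ [He]2s²2p², Be⁺ [He]2s¹, S⁺ [Ne]3s²3p³.
Approximate IE_2 values (kJ/mol): Mg 1451, N 2856, Be 1757, S 2252.
Putting it together, IE_2: Mg < Be < S < N.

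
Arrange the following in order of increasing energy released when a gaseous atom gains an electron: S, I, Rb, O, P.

O is in period 2, group 16; P is in period 3, group 15; S is in period 3, group 16; Rb is in period 5, group 1; I is in period 5, group 17.
EA tends to increase across a period and decrease down a group, though the pattern is less regular than for IE or radius.
Neither a single period nor a single group — weigh both effects.
P > Rb: both effects reinforce here, so P is clearly the higher of the two.
O > P: both effects reinforce here, so O is clearly the higher of the two.
S > O: this pair runs against the simple trend — see the exception note.
I > S: period and group pull opposite ways; the across-period shift dominates (295 vs 200 kJ/mol).
Note the exception: S has a higher electron affinity than O, contrary to the simple trend — the compact 2p subshell of O repels the added electron more than S's larger 3p does.
For reference (kJ/mol): O 141, P 72, S 200, Rb 47, I 295.
So from lowest to highest: Rb < P < O < S < I.

Rb < P < O < S < I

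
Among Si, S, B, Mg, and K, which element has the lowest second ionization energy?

Mg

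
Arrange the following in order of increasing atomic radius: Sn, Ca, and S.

S < Sn < Ca

S is in period 3, group 16; Ca is in period 4, group 2; Sn is in period 5, group 14.
Moving right in a period, electrons are added to the same shell under a stronger nuclear pull, so atoms get smaller; moving down, a new shell is opened and atoms get larger.
Neither a single period nor a single group — weigh both effects.
Sn > S: relative to S, both the across-period and down-group shifts push Sn's atomic radius up.
Ca > Sn: period and group pull opposite ways; the across-period shift dominates (171 vs 140 pm).
Approximate values (pm): S 103, Ca 171, Sn 140.
So from smallest to largest: S < Sn < Ca.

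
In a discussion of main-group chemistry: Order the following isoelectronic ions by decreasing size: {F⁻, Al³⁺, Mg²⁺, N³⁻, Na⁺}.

N³⁻ > F⁻ > Na⁺ > Mg²⁺ > Al³⁺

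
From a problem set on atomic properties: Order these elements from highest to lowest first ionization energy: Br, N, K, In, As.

N, Br, As, In, K

N is in period 2, group 15; K is in period 4, group 1; As is in period 4, group 15; Br is in period 4, group 17; In is in period 5, group 13.
Across a period the outer electron is held more tightly (higher IE₁); down a group it sits in a higher shell, more shielded, and comes off more easily.
Here both period and group differ, so the two effects have to be weighed against each other.
In > K: period and group pull opposite ways; the across-period shift dominates (558 vs 419 kJ/mol).
As > In: both effects reinforce here, so As is clearly the higher of the two.
Br > As: both are in period 4; the period trend gives Br the larger value.
N > Br: the two effects oppose for this pair; the down-group effect wins (1402 vs 1140 kJ/mol).
For reference (kJ/mol): N 1402, K 419, As 947, Br 1140, In 558.
So from highest to lowest: N > Br > As > In > K.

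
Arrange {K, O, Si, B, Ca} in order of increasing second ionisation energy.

Consider each +1 ion: K⁺ is the bare [Ar] core; O⁺ still has 5 valence electrons; Si⁺ still has 3 valence electrons; B⁺ still has 2 valence electrons; Ca⁺ still has 1 valence electron.
Usually core removal costs more than valence removal, but here the competition is close: a tightly held n=2 valence electron can cost more to remove than an n=3 core electron, so the actual values have to decide it.
Valence configurations: O⁺ [He]2s²2p³, Si⁺ [Ne]3s²3p¹, B⁺ [He]2s², Ca⁺ [Ar]4s¹.
The numbers (kJ/mol): K 3052, O 3388, Si 1577, B 2427, Ca 1145.
So the second ionization energies run Ca < Si < B < K < O.

Ca, Si, B, K, O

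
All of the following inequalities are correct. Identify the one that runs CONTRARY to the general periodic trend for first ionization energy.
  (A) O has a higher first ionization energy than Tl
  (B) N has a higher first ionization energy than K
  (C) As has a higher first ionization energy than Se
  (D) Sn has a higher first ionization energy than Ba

The general trend: first ionization energy increases across a period and decreases down a group.
(A) O (period 2, group 16) vs Tl (period 6, group 13): the stated order agrees with the simple trend.
(B) N (period 2, group 15) vs K (period 4, group 1): the stated order agrees with the simple trend.
(C) As (period 4, group 15) vs Se (period 4, group 16): the stated order contradicts the simple trend.
(D) Sn (period 5, group 14) vs Ba (period 6, group 2): the stated order agrees with the simple trend.
The exception is (C): Se (4p⁴) ionizes more easily than half-filled As (4p³).

(C)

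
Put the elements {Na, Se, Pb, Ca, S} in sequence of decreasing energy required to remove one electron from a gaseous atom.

S > Se > Pb > Ca > Na

IE₁ increases left→right with effective nuclear charge and decreases top→bottom as the valence shell moves farther out.
Here both period and group differ, so the two effects have to be weighed against each other.
Ca > Na: period and group pull opposite ways; the across-period shift dominates (590 vs 496 kJ/mol).
Pb > Ca: the two effects oppose for this pair; the across-period effect wins (716 vs 590 kJ/mol).
Se > Pb: both effects reinforce here, so Se is clearly the higher of the two.
S > Se: S sits above Se in group 16, so the down-group effect alone puts S higher.
For reference (kJ/mol): Na 496, S 1000, Ca 590, Se 941, Pb 716.
So from highest to lowest: S > Se > Pb > Ca > Na.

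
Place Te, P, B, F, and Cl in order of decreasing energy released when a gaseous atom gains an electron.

B is in period 2, group 13; F is in period 2, group 17; P is in period 3, group 15; Cl is in period 3, group 17; Te is in period 5, group 16.
Atoms with high Z_eff and room in the valence shell (especially the halogens) have the most exothermic electron affinities.
Here both period and group differ, so the two effects have to be weighed against each other.
P > B: period and group pull opposite ways; the across-period shift dominates (72 vs 27 kJ/mol).
Te > P: the two effects oppose for this pair; the across-period effect wins (190 vs 72 kJ/mol).
F > Te: both effects reinforce here, so F is clearly the higher of the two.
Cl > F: this pair runs against the simple trend — see the exception note.
Note the exception: Cl has a higher electron affinity than F, contrary to the simple trend — F's small 2p subshell makes the incoming electron feel strong e⁻–e⁻ repulsion, so Cl actually releases more energy on gaining an electron.
For reference (kJ/mol): B 27, F 328, P 72, Cl 349, Te 190.
So from highest to lowest: Cl > F > Te > P > B.

Cl > F > Te > P > B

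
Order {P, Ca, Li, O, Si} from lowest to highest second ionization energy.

Ca < Si < P < O < Li

After 1 electron has been removed, what remains? P⁺ still has 4 valence electrons; Ca⁺ still has 1 valence electron; Li⁺ is the bare [He] core; O⁺ still has 5 valence electrons; Si⁺ still has 3 valence electrons.
Pulling an electron out of a noble-gas core costs far more than removing a remaining valence electron, so Li sits at the high end of IE_2.
Valence configurations: P⁺ [Ne]3s²3p², Ca⁺ [Ar]4s¹, O⁺ [He]2s²2p³, Si⁺ [Ne]3s²3p¹.
Tabulated IE_2 (kJ/mol): P 1907, Ca 1145, Li 7298, O 3388, Si 1577.
So the second ionization energies run Ca < Si < P < O < Li.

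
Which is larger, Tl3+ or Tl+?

Tl+

Both ions have Z = 81 protons, but Tl3+ has lost more electrons, so its remaining electrons feel a larger effective nuclear charge per electron and are pulled in more tightly.
Higher positive charge → smaller ion, so Tl+ > Tl3+.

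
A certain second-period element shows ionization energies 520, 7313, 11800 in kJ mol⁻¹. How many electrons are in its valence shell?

1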